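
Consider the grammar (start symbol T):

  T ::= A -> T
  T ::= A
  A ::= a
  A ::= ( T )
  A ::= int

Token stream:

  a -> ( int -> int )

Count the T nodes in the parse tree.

[T [A a] -> [T [A ( [T [A int] -> [T [A int]]] )]]]

4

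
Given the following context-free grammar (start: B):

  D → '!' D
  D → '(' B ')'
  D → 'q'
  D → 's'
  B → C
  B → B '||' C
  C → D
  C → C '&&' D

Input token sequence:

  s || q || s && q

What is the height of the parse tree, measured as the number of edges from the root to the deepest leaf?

5

[B [B [B [C [D s]]] || [C [D q]]] || [C [C [D s]] && [D q]]]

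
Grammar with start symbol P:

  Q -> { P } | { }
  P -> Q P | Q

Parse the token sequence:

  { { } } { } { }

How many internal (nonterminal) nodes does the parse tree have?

8

[P [Q { [P [Q { }]] }] [P [Q { }] [P [Q { }]]]]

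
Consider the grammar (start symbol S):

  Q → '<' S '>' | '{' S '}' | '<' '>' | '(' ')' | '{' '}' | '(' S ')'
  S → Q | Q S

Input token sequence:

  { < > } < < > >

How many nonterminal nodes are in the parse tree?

8

[S [Q { [S [Q < >]] }] [S [Q < [S [Q < >]] >]]]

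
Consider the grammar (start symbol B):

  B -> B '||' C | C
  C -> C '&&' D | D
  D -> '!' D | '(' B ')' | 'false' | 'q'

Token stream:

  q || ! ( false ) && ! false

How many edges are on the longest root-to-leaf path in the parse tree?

8

[B [B [C [D q]]] || [C [C [D ! [D ( [B [C [D false]]] )]]] && [D ! [D false]]]]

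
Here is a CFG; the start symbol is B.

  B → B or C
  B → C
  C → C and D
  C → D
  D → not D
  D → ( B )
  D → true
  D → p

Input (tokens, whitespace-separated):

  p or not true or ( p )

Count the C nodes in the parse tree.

4

[B [B [B [C [D p]]] or [C [D not [D true]]]] or [C [D ( [B [C [D p]]] )]]]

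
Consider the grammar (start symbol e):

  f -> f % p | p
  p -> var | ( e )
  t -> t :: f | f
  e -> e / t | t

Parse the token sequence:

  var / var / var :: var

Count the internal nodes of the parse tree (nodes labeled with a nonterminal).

15

[e [e [e [t [f [p var]]]] / [t [f [p var]]]] / [t [t [f [p var]]] :: [f [p var]]]]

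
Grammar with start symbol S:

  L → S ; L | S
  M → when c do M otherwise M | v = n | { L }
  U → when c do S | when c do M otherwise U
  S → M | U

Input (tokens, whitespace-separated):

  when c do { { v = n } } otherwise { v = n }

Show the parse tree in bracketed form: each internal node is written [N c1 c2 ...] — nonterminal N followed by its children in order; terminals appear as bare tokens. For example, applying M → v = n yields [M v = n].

S
M
when c do M otherwise M
when c do { L } otherwise M
when c do { S } otherwise M
when c do { M } otherwise M
when c do { { L } } otherwise M
when c do { { S } } otherwise M
when c do { { M } } otherwise M
when c do { { v = n } } otherwise M
when c do { { v = n } } otherwise { L }
when c do { { v = n } } otherwise { S }
when c do { { v = n } } otherwise { M }
when c do { { v = n } } otherwise { v = n }

[S [M when c do [M { [L [S [M { [L [S [M v = n]]] }]]] }] otherwise [M { [L [S [M v = n]]] }]]]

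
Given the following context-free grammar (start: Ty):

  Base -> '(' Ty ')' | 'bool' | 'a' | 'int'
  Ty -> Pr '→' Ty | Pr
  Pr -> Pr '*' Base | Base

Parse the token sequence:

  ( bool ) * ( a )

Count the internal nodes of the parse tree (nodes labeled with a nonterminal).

[Ty [Pr [Pr [Base ( [Ty [Pr [Base bool]]] )]] * [Base ( [Ty [Pr [Base a]]] )]]]

11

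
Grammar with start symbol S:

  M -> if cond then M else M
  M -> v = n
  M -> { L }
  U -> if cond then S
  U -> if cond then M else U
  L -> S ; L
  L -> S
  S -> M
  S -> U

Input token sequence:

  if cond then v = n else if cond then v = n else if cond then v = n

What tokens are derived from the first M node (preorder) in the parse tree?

v = n

[S [U if cond then [M v = n] else [U if cond then [M v = n] else [U if cond then [S [M v = n]]]]]]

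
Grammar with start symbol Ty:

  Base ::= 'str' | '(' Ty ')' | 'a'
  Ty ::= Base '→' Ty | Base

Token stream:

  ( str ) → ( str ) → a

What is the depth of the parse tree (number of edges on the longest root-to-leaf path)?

[Ty [Base ( [Ty [Base str]] )] → [Ty [Base ( [Ty [Base str]] )] → [Ty [Base a]]]]

5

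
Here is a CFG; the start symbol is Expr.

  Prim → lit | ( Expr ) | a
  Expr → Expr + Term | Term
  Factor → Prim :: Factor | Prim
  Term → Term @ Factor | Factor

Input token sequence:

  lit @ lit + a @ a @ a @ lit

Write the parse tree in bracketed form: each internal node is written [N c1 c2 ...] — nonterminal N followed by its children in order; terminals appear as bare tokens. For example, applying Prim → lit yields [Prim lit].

Expr
Expr + Term
Term + Term
Term @ Factor + Term
Factor @ Factor + Term
Prim @ Factor + Term
lit @ Factor + Term
lit @ Prim + Term
lit @ lit + Term
lit @ lit + Term @ Factor
lit @ lit + Term @ Factor @ Factor
lit @ lit + Term @ Factor @ Factor @ Factor
lit @ lit + Factor @ Factor @ Factor @ Factor
lit @ lit + Prim @ Factor @ Factor @ Factor
lit @ lit + a @ Factor @ Factor @ Factor
lit @ lit + a @ Prim @ Factor @ Factor
lit @ lit + a @ a @ Factor @ Factor
lit @ lit + a @ a @ Prim @ Factor
lit @ lit + a @ a @ a @ Factor
lit @ lit + a @ a @ a @ Prim
lit @ lit + a @ a @ a @ lit

[Expr [Expr [Term [Term [Factor [Prim lit]]] @ [Factor [Prim lit]]]] + [Term [Term [Term [Term [Factor [Prim a]]] @ [Factor [Prim a]]] @ [Factor [Prim a]]] @ [Factor [Prim lit]]]]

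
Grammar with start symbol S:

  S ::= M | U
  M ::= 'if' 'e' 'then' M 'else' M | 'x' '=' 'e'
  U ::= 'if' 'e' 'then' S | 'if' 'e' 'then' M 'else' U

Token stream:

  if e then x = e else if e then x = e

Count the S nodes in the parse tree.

[S [U if e then [M x = e] else [U if e then [S [M x = e]]]]]

2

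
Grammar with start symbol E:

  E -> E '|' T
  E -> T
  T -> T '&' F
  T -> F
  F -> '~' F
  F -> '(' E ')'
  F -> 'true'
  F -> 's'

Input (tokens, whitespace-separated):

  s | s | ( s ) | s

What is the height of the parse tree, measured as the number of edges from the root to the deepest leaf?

7

[E [E [E [E [T [F s]]] | [T [F s]]] | [T [F ( [E [T [F s]]] )]]] | [T [F s]]]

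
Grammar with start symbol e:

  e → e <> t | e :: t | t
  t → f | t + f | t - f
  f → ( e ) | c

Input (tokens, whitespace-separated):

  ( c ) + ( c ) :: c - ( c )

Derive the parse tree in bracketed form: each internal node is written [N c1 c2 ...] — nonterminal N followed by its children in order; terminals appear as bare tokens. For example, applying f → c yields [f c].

[e [e [t [t [f ( [e [t [f c]]] )]] + [f ( [e [t [f c]]] )]]] :: [t [t [f c]] - [f ( [e [t [f c]]] )]]]

e
e :: t
t :: t
t + f :: t
f + f :: t
( e ) + f :: t
( t ) + f :: t
( f ) + f :: t
( c ) + f :: t
( c ) + ( e ) :: t
( c ) + ( t ) :: t
( c ) + ( f ) :: t
( c ) + ( c ) :: t
( c ) + ( c ) :: t - f
( c ) + ( c ) :: f - f
( c ) + ( c ) :: c - f
( c ) + ( c ) :: c - ( e )
( c ) + ( c ) :: c - ( t )
( c ) + ( c ) :: c - ( f )
( c ) + ( c ) :: c - ( c )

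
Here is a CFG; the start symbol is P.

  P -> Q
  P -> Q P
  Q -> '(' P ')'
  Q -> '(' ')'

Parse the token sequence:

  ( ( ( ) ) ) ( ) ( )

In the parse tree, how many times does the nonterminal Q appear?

5

[P [Q ( [P [Q ( [P [Q ( )]] )]] )] [P [Q ( )] [P [Q ( )]]]]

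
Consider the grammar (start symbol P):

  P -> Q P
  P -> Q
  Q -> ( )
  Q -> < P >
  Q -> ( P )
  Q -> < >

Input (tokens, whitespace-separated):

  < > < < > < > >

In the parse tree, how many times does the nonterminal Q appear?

[P [Q < >] [P [Q < [P [Q < >] [P [Q < >]]] >]]]

4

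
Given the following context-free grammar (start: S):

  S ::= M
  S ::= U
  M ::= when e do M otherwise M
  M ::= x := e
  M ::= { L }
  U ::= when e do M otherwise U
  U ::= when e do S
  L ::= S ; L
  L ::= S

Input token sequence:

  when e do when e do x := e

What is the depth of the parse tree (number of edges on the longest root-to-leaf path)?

[S [U when e do [S [U when e do [S [M x := e]]]]]]

6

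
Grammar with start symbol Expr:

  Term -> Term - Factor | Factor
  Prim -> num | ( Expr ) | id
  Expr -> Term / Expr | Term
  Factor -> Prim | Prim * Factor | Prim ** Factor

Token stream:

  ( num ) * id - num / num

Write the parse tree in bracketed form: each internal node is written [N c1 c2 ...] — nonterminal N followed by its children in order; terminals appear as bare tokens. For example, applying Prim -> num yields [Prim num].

Expr
Term / Expr
Term - Factor / Expr
Factor - Factor / Expr
Prim * Factor - Factor / Expr
( Expr ) * Factor - Factor / Expr
( Term ) * Factor - Factor / Expr
( Factor ) * Factor - Factor / Expr
( Prim ) * Factor - Factor / Expr
( num ) * Factor - Factor / Expr
( num ) * Prim - Factor / Expr
( num ) * id - Factor / Expr
( num ) * id - Prim / Expr
( num ) * id - num / Expr
( num ) * id - num / Term
( num ) * id - num / Factor
( num ) * id - num / Prim
( num ) * id - num / num

[Expr [Term [Term [Factor [Prim ( [Expr [Term [Factor [Prim num]]]] )] * [Factor [Prim id]]]] - [Factor [Prim num]]] / [Expr [Term [Factor [Prim num]]]]]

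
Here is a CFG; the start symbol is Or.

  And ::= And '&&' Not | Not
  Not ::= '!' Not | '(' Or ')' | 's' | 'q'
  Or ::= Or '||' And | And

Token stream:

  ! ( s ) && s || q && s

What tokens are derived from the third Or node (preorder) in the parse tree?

s

[Or [Or [And [And [Not ! [Not ( [Or [And [Not s]]] )]]] && [Not s]]] || [And [And [Not q]] && [Not s]]]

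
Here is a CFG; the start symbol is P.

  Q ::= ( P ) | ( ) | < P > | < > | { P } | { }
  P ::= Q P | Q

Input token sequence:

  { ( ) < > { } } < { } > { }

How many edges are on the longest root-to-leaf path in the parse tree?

[P [Q { [P [Q ( )] [P [Q < >] [P [Q { }]]]] }] [P [Q < [P [Q { }]] >] [P [Q { }]]]]

6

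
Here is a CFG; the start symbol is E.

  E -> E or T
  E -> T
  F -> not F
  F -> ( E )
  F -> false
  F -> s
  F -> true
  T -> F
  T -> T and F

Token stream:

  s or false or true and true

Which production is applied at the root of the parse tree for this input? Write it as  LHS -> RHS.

[E [E [E [T [F s]]] or [T [F false]]] or [T [T [F true]] and [F true]]]

E -> E or T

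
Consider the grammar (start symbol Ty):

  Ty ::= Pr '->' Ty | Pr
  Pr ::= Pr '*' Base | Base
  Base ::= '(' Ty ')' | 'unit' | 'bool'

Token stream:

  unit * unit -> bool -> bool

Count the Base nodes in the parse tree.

[Ty [Pr [Pr [Base unit]] * [Base unit]] -> [Ty [Pr [Base bool]] -> [Ty [Pr [Base bool]]]]]

4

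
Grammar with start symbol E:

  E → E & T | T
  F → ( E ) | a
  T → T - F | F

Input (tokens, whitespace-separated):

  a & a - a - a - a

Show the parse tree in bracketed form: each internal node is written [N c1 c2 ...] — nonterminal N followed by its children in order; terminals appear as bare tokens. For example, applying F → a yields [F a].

[E [E [T [F a]]] & [T [T [T [T [F a]] - [F a]] - [F a]] - [F a]]]

E
E & T
T & T
F & T
a & T
a & T - F
a & T - F - F
a & T - F - F - F
a & F - F - F - F
a & a - F - F - F
a & a - a - F - F
a & a - a - a - F
a & a - a - a - a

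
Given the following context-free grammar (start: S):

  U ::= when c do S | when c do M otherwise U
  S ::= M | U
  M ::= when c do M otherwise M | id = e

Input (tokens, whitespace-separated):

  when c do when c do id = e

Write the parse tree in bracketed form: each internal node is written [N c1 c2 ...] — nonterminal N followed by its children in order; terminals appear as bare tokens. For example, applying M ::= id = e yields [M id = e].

S
U
when c do S
when c do U
when c do when c do S
when c do when c do M
when c do when c do id = e

[S [U when c do [S [U when c do [S [M id = e]]]]]]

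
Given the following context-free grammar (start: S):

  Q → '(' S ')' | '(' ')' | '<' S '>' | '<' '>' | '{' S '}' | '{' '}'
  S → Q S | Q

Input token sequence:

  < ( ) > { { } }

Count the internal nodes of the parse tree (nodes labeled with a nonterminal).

[S [Q < [S [Q ( )]] >] [S [Q { [S [Q { }]] }]]]

8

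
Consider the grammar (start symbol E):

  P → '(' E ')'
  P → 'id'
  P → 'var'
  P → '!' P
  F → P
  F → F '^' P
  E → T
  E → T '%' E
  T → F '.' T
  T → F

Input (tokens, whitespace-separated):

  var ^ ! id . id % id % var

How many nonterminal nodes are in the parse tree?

[E [T [F [F [P var]] ^ [P ! [P id]]] . [T [F [P id]]]] % [E [T [F [P id]]] % [E [T [F [P var]]]]]]

18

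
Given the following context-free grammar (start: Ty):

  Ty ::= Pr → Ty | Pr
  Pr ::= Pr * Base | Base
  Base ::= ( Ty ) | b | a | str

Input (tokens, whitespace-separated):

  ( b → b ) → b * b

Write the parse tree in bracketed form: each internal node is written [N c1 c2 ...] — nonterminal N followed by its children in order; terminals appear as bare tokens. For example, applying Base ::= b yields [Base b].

[Ty [Pr [Base ( [Ty [Pr [Base b]] → [Ty [Pr [Base b]]]] )]] → [Ty [Pr [Pr [Base b]] * [Base b]]]]

Ty
Pr → Ty
Base → Ty
( Ty ) → Ty
( Pr → Ty ) → Ty
( Base → Ty ) → Ty
( b → Ty ) → Ty
( b → Pr ) → Ty
( b → Base ) → Ty
( b → b ) → Ty
( b → b ) → Pr
( b → b ) → Pr * Base
( b → b ) → Base * Base
( b → b ) → b * Base
( b → b ) → b * b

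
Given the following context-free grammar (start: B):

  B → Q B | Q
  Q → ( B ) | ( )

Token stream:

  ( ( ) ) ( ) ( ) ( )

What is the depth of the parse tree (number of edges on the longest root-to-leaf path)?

[B [Q ( [B [Q ( )]] )] [B [Q ( )] [B [Q ( )] [B [Q ( )]]]]]

5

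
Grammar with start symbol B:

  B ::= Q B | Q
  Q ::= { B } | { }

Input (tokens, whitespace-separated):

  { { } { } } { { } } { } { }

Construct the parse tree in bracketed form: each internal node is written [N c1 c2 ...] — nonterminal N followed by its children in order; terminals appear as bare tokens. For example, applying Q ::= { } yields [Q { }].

B
Q B
{ B } B
{ Q B } B
{ { } B } B
{ { } Q } B
{ { } { } } B
{ { } { } } Q B
{ { } { } } { B } B
{ { } { } } { Q } B
{ { } { } } { { } } B
{ { } { } } { { } } Q B
{ { } { } } { { } } { } B
{ { } { } } { { } } { } Q
{ { } { } } { { } } { } { }

[B [Q { [B [Q { }] [B [Q { }]]] }] [B [Q { [B [Q { }]] }] [B [Q { }] [B [Q { }]]]]]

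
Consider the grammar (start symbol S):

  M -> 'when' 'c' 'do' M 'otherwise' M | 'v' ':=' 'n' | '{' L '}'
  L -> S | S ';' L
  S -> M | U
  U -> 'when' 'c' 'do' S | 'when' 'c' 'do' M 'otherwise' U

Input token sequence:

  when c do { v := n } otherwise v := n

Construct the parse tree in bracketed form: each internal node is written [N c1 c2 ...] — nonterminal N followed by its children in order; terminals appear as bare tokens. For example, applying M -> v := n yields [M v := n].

S
M
when c do M otherwise M
when c do { L } otherwise M
when c do { S } otherwise M
when c do { M } otherwise M
when c do { v := n } otherwise M
when c do { v := n } otherwise v := n

[S [M when c do [M { [L [S [M v := n]]] }] otherwise [M v := n]]]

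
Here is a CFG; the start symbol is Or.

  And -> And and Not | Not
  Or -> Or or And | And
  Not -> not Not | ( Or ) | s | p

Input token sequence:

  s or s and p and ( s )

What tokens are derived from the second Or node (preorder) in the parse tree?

[Or [Or [And [Not s]]] or [And [And [And [Not s]] and [Not p]] and [Not ( [Or [And [Not s]]] )]]]

s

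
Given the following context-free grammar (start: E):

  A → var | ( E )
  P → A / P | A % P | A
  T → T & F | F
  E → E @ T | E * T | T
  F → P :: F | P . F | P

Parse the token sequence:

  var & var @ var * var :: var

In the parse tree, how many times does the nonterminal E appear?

3

[E [E [E [T [T [F [P [A var]]]] & [F [P [A var]]]]] @ [T [F [P [A var]]]]] * [T [F [P [A var]] :: [F [P [A var]]]]]]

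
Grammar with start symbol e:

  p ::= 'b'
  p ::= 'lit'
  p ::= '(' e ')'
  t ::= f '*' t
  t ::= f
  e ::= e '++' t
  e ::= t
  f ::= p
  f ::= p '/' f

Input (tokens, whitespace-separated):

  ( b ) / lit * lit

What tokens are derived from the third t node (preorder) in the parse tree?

lit

[e [t [f [p ( [e [t [f [p b]]]] )] / [f [p lit]]] * [t [f [p lit]]]]]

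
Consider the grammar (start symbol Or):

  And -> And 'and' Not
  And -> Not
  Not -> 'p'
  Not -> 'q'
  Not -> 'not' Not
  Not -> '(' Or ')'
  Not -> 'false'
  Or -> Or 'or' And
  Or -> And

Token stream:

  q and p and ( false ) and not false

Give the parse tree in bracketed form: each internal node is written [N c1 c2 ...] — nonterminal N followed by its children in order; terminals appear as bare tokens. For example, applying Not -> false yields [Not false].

Or
And
And and Not
And and Not and Not
And and Not and Not and Not
Not and Not and Not and Not
q and Not and Not and Not
q and p and Not and Not
q and p and ( Or ) and Not
q and p and ( And ) and Not
q and p and ( Not ) and Not
q and p and ( false ) and Not
q and p and ( false ) and not Not
q and p and ( false ) and not false

[Or [And [And [And [And [Not q]] and [Not p]] and [Not ( [Or [And [Not false]]] )]] and [Not not [Not false]]]]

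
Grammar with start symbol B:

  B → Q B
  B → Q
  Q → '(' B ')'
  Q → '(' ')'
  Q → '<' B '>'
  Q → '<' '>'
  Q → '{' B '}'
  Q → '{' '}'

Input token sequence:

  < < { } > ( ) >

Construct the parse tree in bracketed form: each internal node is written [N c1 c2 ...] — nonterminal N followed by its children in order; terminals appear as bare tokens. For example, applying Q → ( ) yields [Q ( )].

[B [Q < [B [Q < [B [Q { }]] >] [B [Q ( )]]] >]]

B
Q
< B >
< Q B >
< < B > B >
< < Q > B >
< < { } > B >
< < { } > Q >
< < { } > ( ) >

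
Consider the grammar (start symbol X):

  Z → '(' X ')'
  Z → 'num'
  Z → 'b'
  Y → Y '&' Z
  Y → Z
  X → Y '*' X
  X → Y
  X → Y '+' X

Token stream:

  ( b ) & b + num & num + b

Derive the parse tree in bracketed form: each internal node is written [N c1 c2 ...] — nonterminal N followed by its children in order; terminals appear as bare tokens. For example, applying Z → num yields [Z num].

X
Y + X
Y & Z + X
Z & Z + X
( X ) & Z + X
( Y ) & Z + X
( Z ) & Z + X
( b ) & Z + X
( b ) & b + X
( b ) & b + Y + X
( b ) & b + Y & Z + X
( b ) & b + Z & Z + X
( b ) & b + num & Z + X
( b ) & b + num & num + X
( b ) & b + num & num + Y
( b ) & b + num & num + Z
( b ) & b + num & num + b

[X [Y [Y [Z ( [X [Y [Z b]]] )]] & [Z b]] + [X [Y [Y [Z num]] & [Z num]] + [X [Y [Z b]]]]]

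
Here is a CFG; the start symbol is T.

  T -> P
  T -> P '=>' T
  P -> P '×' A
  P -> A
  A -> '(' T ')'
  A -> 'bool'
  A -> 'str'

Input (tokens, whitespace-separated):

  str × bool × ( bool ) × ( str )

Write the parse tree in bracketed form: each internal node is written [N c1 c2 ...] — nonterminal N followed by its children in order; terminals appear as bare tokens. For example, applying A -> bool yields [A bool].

[T [P [P [P [P [A str]] × [A bool]] × [A ( [T [P [A bool]]] )]] × [A ( [T [P [A str]]] )]]]

T
P
P × A
P × A × A
P × A × A × A
A × A × A × A
str × A × A × A
str × bool × A × A
str × bool × ( T ) × A
str × bool × ( P ) × A
str × bool × ( A ) × A
str × bool × ( bool ) × A
str × bool × ( bool ) × ( T )
str × bool × ( bool ) × ( P )
str × bool × ( bool ) × ( A )
str × bool × ( bool ) × ( str )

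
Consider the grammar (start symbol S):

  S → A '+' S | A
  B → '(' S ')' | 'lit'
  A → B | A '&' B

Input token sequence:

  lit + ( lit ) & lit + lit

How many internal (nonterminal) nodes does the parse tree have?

14

[S [A [B lit]] + [S [A [A [B ( [S [A [B lit]]] )]] & [B lit]] + [S [A [B lit]]]]]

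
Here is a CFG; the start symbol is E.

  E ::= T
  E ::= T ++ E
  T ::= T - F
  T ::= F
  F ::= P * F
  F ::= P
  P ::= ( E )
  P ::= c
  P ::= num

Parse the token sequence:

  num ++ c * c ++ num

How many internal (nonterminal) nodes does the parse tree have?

14

[E [T [F [P num]]] ++ [E [T [F [P c] * [F [P c]]]] ++ [E [T [F [P num]]]]]]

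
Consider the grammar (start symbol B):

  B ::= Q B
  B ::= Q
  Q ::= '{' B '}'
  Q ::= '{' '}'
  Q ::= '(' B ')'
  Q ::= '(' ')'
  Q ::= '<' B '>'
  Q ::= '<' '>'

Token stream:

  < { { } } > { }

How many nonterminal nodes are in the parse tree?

8

[B [Q < [B [Q { [B [Q { }]] }]] >] [B [Q { }]]]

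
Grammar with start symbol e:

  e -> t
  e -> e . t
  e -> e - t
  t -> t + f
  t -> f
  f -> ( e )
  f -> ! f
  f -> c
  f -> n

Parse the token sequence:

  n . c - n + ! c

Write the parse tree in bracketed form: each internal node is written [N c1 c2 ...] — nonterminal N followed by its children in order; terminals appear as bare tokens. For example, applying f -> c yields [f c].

e
e - t
e . t - t
t . t - t
f . t - t
n . t - t
n . f - t
n . c - t
n . c - t + f
n . c - f + f
n . c - n + f
n . c - n + ! f
n . c - n + ! c

[e [e [e [t [f n]]] . [t [f c]]] - [t [t [f n]] + [f ! [f c]]]]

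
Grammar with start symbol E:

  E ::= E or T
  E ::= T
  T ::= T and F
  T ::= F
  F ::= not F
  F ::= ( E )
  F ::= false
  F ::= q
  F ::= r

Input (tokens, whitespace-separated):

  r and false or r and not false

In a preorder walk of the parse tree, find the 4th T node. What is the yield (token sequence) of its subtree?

[E [E [T [T [F r]] and [F false]]] or [T [T [F r]] and [F not [F false]]]]

r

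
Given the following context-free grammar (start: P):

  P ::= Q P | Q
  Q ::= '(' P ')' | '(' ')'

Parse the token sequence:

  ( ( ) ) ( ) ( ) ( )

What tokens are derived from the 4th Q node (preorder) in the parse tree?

[P [Q ( [P [Q ( )]] )] [P [Q ( )] [P [Q ( )] [P [Q ( )]]]]]

( )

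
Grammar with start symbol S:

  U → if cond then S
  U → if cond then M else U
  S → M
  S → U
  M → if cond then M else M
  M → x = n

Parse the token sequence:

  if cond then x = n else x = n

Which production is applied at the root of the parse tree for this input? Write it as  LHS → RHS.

S → M

[S [M if cond then [M x = n] else [M x = n]]]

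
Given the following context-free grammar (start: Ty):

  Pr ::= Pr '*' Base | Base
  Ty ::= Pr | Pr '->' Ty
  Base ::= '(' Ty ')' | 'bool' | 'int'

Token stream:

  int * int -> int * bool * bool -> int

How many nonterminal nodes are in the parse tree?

15

[Ty [Pr [Pr [Base int]] * [Base int]] -> [Ty [Pr [Pr [Pr [Base int]] * [Base bool]] * [Base bool]] -> [Ty [Pr [Base int]]]]]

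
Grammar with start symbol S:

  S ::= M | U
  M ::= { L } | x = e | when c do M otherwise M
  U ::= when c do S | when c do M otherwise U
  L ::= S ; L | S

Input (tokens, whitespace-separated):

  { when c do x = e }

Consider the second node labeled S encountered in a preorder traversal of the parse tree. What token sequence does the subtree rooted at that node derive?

[S [M { [L [S [U when c do [S [M x = e]]]]] }]]

when c do x = e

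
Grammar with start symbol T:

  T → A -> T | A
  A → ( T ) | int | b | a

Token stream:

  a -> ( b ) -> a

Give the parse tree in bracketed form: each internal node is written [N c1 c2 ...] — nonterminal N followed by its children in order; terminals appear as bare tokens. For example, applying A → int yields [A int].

T
A -> T
a -> T
a -> A -> T
a -> ( T ) -> T
a -> ( A ) -> T
a -> ( b ) -> T
a -> ( b ) -> A
a -> ( b ) -> a

[T [A a] -> [T [A ( [T [A b]] )] -> [T [A a]]]]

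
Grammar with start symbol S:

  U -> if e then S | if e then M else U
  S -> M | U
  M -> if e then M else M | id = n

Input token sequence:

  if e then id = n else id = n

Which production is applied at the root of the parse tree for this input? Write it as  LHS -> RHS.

S -> M

[S [M if e then [M id = n] else [M id = n]]]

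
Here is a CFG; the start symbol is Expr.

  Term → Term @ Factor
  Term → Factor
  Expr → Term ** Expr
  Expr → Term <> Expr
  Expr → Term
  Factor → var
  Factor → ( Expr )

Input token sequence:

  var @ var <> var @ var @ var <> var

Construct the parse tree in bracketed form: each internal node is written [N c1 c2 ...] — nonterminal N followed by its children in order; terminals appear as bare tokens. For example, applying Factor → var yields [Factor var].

Expr
Term <> Expr
Term @ Factor <> Expr
Factor @ Factor <> Expr
var @ Factor <> Expr
var @ var <> Expr
var @ var <> Term <> Expr
var @ var <> Term @ Factor <> Expr
var @ var <> Term @ Factor @ Factor <> Expr
var @ var <> Factor @ Factor @ Factor <> Expr
var @ var <> var @ Factor @ Factor <> Expr
var @ var <> var @ var @ Factor <> Expr
var @ var <> var @ var @ var <> Expr
var @ var <> var @ var @ var <> Term
var @ var <> var @ var @ var <> Factor
var @ var <> var @ var @ var <> var

[Expr [Term [Term [Factor var]] @ [Factor var]] <> [Expr [Term [Term [Term [Factor var]] @ [Factor var]] @ [Factor var]] <> [Expr [Term [Factor var]]]]]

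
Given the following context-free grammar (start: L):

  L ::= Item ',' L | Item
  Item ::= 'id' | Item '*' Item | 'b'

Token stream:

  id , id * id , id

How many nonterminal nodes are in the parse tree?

[L [Item id] , [L [Item [Item id] * [Item id]] , [L [Item id]]]]

8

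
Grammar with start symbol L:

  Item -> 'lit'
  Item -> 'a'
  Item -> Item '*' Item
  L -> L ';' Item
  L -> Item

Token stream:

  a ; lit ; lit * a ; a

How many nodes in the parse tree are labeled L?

4

[L [L [L [L [Item a]] ; [Item lit]] ; [Item [Item lit] * [Item a]]] ; [Item a]]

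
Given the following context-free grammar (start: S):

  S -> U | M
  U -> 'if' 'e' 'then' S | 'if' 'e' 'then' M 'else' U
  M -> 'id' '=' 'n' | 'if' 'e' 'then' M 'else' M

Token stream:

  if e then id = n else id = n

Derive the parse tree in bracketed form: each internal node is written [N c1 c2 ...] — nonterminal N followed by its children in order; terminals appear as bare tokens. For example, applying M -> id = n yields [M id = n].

S
M
if e then M else M
if e then id = n else M
if e then id = n else id = n

[S [M if e then [M id = n] else [M id = n]]]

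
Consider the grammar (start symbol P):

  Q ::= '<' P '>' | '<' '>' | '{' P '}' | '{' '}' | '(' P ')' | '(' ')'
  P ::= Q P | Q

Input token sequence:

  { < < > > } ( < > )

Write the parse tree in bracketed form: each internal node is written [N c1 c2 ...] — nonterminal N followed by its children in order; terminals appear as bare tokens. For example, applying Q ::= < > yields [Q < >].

P
Q P
{ P } P
{ Q } P
{ < P > } P
{ < Q > } P
{ < < > > } P
{ < < > > } Q
{ < < > > } ( P )
{ < < > > } ( Q )
{ < < > > } ( < > )

[P [Q { [P [Q < [P [Q < >]] >]] }] [P [Q ( [P [Q < >]] )]]]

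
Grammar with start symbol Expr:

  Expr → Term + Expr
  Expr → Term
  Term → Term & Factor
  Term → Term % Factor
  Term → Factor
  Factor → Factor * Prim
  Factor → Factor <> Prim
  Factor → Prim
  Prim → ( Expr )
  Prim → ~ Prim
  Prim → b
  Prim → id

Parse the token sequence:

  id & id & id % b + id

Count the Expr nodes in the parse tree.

[Expr [Term [Term [Term [Term [Factor [Prim id]]] & [Factor [Prim id]]] & [Factor [Prim id]]] % [Factor [Prim b]]] + [Expr [Term [Factor [Prim id]]]]]

2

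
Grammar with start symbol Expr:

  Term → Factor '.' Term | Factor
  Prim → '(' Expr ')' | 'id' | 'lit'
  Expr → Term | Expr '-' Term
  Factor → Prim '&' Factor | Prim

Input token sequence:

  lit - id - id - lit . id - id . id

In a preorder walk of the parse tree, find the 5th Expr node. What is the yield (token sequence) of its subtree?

lit

[Expr [Expr [Expr [Expr [Expr [Term [Factor [Prim lit]]]] - [Term [Factor [Prim id]]]] - [Term [Factor [Prim id]]]] - [Term [Factor [Prim lit]] . [Term [Factor [Prim id]]]]] - [Term [Factor [Prim id]] . [Term [Factor [Prim id]]]]]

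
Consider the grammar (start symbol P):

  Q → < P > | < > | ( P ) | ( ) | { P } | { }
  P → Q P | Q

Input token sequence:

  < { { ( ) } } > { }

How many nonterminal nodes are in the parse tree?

10

[P [Q < [P [Q { [P [Q { [P [Q ( )]] }]] }]] >] [P [Q { }]]]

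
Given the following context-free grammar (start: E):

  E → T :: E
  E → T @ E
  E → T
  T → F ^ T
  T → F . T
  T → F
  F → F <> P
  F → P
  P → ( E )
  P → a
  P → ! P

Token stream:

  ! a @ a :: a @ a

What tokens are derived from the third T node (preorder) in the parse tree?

[E [T [F [P ! [P a]]]] @ [E [T [F [P a]]] :: [E [T [F [P a]]] @ [E [T [F [P a]]]]]]]

a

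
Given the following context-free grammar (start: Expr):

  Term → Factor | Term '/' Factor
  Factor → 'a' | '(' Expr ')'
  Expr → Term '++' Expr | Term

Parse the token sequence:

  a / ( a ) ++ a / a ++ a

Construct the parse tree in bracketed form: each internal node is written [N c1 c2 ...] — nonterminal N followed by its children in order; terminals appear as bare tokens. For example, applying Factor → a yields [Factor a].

[Expr [Term [Term [Factor a]] / [Factor ( [Expr [Term [Factor a]]] )]] ++ [Expr [Term [Term [Factor a]] / [Factor a]] ++ [Expr [Term [Factor a]]]]]

Expr
Term ++ Expr
Term / Factor ++ Expr
Factor / Factor ++ Expr
a / Factor ++ Expr
a / ( Expr ) ++ Expr
a / ( Term ) ++ Expr
a / ( Factor ) ++ Expr
a / ( a ) ++ Expr
a / ( a ) ++ Term ++ Expr
a / ( a ) ++ Term / Factor ++ Expr
a / ( a ) ++ Factor / Factor ++ Expr
a / ( a ) ++ a / Factor ++ Expr
a / ( a ) ++ a / a ++ Expr
a / ( a ) ++ a / a ++ Term
a / ( a ) ++ a / a ++ Factor
a / ( a ) ++ a / a ++ a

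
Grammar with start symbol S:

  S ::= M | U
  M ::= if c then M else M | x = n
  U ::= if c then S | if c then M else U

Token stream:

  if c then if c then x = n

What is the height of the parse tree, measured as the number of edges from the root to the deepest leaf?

6

[S [U if c then [S [U if c then [S [M x = n]]]]]]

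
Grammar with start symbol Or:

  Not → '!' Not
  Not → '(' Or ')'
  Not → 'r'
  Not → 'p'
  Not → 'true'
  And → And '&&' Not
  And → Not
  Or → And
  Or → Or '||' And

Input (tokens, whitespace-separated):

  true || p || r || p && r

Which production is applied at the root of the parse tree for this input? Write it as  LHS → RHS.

Or → Or '||' And

[Or [Or [Or [Or [And [Not true]]] || [And [Not p]]] || [And [Not r]]] || [And [And [Not p]] && [Not r]]]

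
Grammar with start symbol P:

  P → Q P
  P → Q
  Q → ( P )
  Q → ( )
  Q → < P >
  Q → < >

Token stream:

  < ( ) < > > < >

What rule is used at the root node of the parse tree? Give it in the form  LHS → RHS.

[P [Q < [P [Q ( )] [P [Q < >]]] >] [P [Q < >]]]

P → Q P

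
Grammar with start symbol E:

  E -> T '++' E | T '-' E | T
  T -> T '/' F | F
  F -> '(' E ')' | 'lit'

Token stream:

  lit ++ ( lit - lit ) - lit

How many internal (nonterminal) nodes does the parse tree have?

15

[E [T [F lit]] ++ [E [T [F ( [E [T [F lit]] - [E [T [F lit]]]] )]] - [E [T [F lit]]]]]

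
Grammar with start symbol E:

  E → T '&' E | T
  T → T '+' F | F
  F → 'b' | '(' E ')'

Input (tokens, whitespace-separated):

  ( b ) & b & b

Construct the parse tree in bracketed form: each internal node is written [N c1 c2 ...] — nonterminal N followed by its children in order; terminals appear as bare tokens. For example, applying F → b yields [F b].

[E [T [F ( [E [T [F b]]] )]] & [E [T [F b]] & [E [T [F b]]]]]

E
T & E
F & E
( E ) & E
( T ) & E
( F ) & E
( b ) & E
( b ) & T & E
( b ) & F & E
( b ) & b & E
( b ) & b & T
( b ) & b & F
( b ) & b & b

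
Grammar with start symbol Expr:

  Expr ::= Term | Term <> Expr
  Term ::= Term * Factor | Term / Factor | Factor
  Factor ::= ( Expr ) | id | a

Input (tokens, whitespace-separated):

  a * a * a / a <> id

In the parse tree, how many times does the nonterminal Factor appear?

[Expr [Term [Term [Term [Term [Factor a]] * [Factor a]] * [Factor a]] / [Factor a]] <> [Expr [Term [Factor id]]]]

5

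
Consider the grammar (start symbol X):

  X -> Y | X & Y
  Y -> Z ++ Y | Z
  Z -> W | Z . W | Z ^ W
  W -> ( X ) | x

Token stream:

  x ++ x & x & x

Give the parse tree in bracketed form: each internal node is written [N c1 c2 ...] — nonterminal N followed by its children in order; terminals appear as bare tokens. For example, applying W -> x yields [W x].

X
X & Y
X & Y & Y
Y & Y & Y
Z ++ Y & Y & Y
W ++ Y & Y & Y
x ++ Y & Y & Y
x ++ Z & Y & Y
x ++ W & Y & Y
x ++ x & Y & Y
x ++ x & Z & Y
x ++ x & W & Y
x ++ x & x & Y
x ++ x & x & Z
x ++ x & x & W
x ++ x & x & x

[X [X [X [Y [Z [W x]] ++ [Y [Z [W x]]]]] & [Y [Z [W x]]]] & [Y [Z [W x]]]]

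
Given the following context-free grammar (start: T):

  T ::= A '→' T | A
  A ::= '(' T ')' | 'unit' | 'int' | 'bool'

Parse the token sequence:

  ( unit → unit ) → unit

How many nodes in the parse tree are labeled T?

[T [A ( [T [A unit] → [T [A unit]]] )] → [T [A unit]]]

4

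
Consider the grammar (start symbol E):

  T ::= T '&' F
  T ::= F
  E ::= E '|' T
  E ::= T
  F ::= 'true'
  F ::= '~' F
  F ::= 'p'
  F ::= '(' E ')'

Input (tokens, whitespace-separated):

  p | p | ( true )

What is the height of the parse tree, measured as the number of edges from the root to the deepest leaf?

6

[E [E [E [T [F p]]] | [T [F p]]] | [T [F ( [E [T [F true]]] )]]]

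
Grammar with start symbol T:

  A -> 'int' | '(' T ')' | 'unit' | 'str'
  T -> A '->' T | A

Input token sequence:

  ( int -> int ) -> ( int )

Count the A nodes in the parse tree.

[T [A ( [T [A int] -> [T [A int]]] )] -> [T [A ( [T [A int]] )]]]

5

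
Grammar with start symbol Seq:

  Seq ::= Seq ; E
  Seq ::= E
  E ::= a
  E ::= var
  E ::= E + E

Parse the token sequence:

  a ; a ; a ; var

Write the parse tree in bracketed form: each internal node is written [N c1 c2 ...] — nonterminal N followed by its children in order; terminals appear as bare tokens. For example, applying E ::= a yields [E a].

Seq
Seq ; E
Seq ; E ; E
Seq ; E ; E ; E
E ; E ; E ; E
a ; E ; E ; E
a ; a ; E ; E
a ; a ; a ; E
a ; a ; a ; var

[Seq [Seq [Seq [Seq [E a]] ; [E a]] ; [E a]] ; [E var]]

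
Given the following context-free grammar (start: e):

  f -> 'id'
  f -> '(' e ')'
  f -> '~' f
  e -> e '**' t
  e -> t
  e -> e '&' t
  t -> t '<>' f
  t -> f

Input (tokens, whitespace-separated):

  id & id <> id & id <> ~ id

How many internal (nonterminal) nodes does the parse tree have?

14

[e [e [e [t [f id]]] & [t [t [f id]] <> [f id]]] & [t [t [f id]] <> [f ~ [f id]]]]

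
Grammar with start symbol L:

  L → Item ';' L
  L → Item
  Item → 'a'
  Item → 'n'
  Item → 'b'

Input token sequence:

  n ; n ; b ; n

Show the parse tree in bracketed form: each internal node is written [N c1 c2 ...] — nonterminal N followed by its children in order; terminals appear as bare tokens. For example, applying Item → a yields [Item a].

[L [Item n] ; [L [Item n] ; [L [Item b] ; [L [Item n]]]]]

L
Item ; L
n ; L
n ; Item ; L
n ; n ; L
n ; n ; Item ; L
n ; n ; b ; L
n ; n ; b ; Item
n ; n ; b ; n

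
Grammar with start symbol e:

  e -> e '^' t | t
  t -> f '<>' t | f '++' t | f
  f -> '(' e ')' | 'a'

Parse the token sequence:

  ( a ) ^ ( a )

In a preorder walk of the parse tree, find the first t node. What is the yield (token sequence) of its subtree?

[e [e [t [f ( [e [t [f a]]] )]]] ^ [t [f ( [e [t [f a]]] )]]]

( a )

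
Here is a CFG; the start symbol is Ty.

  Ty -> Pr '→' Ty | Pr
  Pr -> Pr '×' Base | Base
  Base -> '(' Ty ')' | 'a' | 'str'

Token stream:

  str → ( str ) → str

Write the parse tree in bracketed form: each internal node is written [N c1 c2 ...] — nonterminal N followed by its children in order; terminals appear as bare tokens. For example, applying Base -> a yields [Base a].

[Ty [Pr [Base str]] → [Ty [Pr [Base ( [Ty [Pr [Base str]]] )]] → [Ty [Pr [Base str]]]]]

Ty
Pr → Ty
Base → Ty
str → Ty
str → Pr → Ty
str → Base → Ty
str → ( Ty ) → Ty
str → ( Pr ) → Ty
str → ( Base ) → Ty
str → ( str ) → Ty
str → ( str ) → Pr
str → ( str ) → Base
str → ( str ) → str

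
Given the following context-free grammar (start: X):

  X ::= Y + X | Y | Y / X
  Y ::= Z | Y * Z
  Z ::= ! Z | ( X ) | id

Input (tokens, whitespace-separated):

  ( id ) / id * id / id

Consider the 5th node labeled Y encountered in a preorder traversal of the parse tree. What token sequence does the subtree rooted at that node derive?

[X [Y [Z ( [X [Y [Z id]]] )]] / [X [Y [Y [Z id]] * [Z id]] / [X [Y [Z id]]]]]

id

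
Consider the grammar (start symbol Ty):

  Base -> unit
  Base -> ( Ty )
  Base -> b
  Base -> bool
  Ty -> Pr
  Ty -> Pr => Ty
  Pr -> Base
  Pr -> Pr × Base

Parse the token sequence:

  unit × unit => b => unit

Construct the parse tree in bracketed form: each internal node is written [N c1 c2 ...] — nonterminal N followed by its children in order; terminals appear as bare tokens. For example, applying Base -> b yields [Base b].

[Ty [Pr [Pr [Base unit]] × [Base unit]] => [Ty [Pr [Base b]] => [Ty [Pr [Base unit]]]]]

Ty
Pr => Ty
Pr × Base => Ty
Base × Base => Ty
unit × Base => Ty
unit × unit => Ty
unit × unit => Pr => Ty
unit × unit => Base => Ty
unit × unit => b => Ty
unit × unit => b => Pr
unit × unit => b => Base
unit × unit => b => unit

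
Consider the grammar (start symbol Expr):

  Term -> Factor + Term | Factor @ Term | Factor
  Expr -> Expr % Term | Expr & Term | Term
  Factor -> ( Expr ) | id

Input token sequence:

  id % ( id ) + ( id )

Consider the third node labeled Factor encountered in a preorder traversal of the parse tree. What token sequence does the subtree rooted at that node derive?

id

[Expr [Expr [Term [Factor id]]] % [Term [Factor ( [Expr [Term [Factor id]]] )] + [Term [Factor ( [Expr [Term [Factor id]]] )]]]]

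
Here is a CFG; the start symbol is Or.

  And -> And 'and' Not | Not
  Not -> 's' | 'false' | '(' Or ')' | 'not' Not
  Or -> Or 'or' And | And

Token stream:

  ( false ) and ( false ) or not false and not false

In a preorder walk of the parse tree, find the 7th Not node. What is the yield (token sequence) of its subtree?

not false

[Or [Or [And [And [Not ( [Or [And [Not false]]] )]] and [Not ( [Or [And [Not false]]] )]]] or [And [And [Not not [Not false]]] and [Not not [Not false]]]]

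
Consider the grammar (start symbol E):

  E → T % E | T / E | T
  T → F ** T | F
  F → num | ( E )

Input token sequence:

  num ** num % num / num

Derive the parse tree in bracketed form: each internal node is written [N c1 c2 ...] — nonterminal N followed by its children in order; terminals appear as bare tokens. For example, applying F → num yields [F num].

[E [T [F num] ** [T [F num]]] % [E [T [F num]] / [E [T [F num]]]]]

E
T % E
F ** T % E
num ** T % E
num ** F % E
num ** num % E
num ** num % T / E
num ** num % F / E
num ** num % num / E
num ** num % num / T
num ** num % num / F
num ** num % num / num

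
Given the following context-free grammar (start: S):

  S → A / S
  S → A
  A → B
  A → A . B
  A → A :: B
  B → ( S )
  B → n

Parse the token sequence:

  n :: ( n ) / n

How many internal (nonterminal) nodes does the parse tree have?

[S [A [A [B n]] :: [B ( [S [A [B n]]] )]] / [S [A [B n]]]]

11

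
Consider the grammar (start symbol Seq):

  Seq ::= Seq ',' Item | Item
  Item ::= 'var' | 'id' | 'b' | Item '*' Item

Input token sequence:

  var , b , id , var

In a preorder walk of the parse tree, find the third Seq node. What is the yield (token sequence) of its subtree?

[Seq [Seq [Seq [Seq [Item var]] , [Item b]] , [Item id]] , [Item var]]

var , b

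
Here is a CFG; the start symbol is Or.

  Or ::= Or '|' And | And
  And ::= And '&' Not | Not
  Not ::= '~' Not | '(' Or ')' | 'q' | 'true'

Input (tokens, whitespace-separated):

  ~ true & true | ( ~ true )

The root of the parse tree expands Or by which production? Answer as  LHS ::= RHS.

[Or [Or [And [And [Not ~ [Not true]]] & [Not true]]] | [And [Not ( [Or [And [Not ~ [Not true]]]] )]]]

Or ::= Or '|' And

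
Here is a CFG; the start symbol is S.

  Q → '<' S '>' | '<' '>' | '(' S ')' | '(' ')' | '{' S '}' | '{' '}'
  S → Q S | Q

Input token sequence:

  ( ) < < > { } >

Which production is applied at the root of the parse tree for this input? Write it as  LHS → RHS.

[S [Q ( )] [S [Q < [S [Q < >] [S [Q { }]]] >]]]

S → Q S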